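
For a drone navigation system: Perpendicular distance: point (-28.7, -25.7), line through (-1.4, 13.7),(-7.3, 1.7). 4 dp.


|cross product| = 95.14
|line direction| = sqrt(178.81) = 13.372
Distance = 95.14/sqrt(178.81) = 7.1149

7.1149


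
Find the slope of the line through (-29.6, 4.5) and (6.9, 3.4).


slope = (y2-y1)/(x2-x1) = (3.4-4.5)/(6.9-(-29.6)) = (-1.1)/36.5 = -0.0301

-0.0301


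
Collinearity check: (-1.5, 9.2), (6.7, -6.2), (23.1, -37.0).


Cross product: (6.7-(-1.5))*((-37)-9.2) - ((-6.2)-9.2)*(23.1-(-1.5))
= 0

Yes, collinear


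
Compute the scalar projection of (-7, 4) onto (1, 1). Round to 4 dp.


u.v = -3, |v| = sqrt(2) = 1.4142
Scalar projection = u.v / |v| = -3 / sqrt(2) = -2.1213

-2.1213


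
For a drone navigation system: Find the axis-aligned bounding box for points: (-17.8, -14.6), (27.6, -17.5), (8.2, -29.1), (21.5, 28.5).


x range: [-17.8, 27.6]
y range: [-29.1, 28.5]
Bounding box: (-17.8,-29.1) to (27.6,28.5)

(-17.8,-29.1) to (27.6,28.5)


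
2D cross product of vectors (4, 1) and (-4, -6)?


u x v = u_x*v_y - u_y*v_x = 4*(-6) - 1*(-4)
= (-24) - (-4) = -20

-20


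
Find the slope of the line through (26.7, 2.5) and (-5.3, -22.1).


slope = (y2-y1)/(x2-x1) = ((-22.1)-2.5)/((-5.3)-26.7) = (-24.6)/(-32) = 0.7688

0.7688


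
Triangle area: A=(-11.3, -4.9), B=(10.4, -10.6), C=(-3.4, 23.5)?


Area = |x_A(y_B-y_C) + x_B(y_C-y_A) + x_C(y_A-y_B)|/2
= |385.33 + 295.36 + (-19.38)|/2
= 661.31/2 = 330.655

330.655


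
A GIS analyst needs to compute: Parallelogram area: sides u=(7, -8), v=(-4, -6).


|u x v| = |7*(-6) - (-8)*(-4)|
= |(-42) - 32| = 74

74


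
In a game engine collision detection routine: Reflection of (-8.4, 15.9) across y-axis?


Reflection over y-axis: (x,y) -> (-x,y)
(-8.4, 15.9) -> (8.4, 15.9)

(8.4, 15.9)


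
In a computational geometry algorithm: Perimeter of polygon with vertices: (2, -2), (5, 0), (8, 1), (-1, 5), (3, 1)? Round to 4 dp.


Sides: (2, -2)->(5, 0): sqrt(13) = 3.605551, (5, 0)->(8, 1): sqrt(10) = 3.162278, (8, 1)->(-1, 5): sqrt(97) = 9.848858, (-1, 5)->(3, 1): sqrt(32) = 5.656854, (3, 1)->(2, -2): sqrt(10) = 3.162278
Sum = 25.435819
Perimeter = 25.4358

25.4358


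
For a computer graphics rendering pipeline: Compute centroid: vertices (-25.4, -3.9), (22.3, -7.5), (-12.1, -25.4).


Centroid = ((x_A+x_B+x_C)/3, (y_A+y_B+y_C)/3)
= (((-25.4)+22.3+(-12.1))/3, ((-3.9)+(-7.5)+(-25.4))/3)
= (-5.0667, -12.2667)

(-5.0667, -12.2667)


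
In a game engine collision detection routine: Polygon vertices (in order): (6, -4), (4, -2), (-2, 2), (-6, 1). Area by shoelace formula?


Shoelace sum: (6*(-2) - 4*(-4)) + (4*2 - (-2)*(-2)) + ((-2)*1 - (-6)*2) + ((-6)*(-4) - 6*1)
= 36
Area = |36|/2 = 18

18


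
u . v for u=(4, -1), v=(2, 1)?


u . v = u_x*v_x + u_y*v_y = 4*2 + (-1)*1
= 8 + (-1) = 7

7


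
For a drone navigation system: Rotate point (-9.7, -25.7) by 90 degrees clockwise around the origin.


90° CW: (x,y) -> (y, -x)
(-9.7,-25.7) -> (-25.7, 9.7)

(-25.7, 9.7)


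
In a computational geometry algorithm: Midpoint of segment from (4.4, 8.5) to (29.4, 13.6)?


M = ((4.4+29.4)/2, (8.5+13.6)/2)
= (16.9, 11.05)

(16.9, 11.05)


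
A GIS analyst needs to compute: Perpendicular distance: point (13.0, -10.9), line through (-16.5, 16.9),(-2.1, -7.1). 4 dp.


|cross product| = 307.68
|line direction| = sqrt(783.36) = 27.9886
Distance = 307.68/sqrt(783.36) = 10.9931

10.9931


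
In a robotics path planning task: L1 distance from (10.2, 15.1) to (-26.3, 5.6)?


|10.2-(-26.3)| + |15.1-5.6| = 36.5 + 9.5 = 46

46


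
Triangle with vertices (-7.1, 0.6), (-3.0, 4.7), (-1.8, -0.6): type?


Side lengths squared: AB^2=33.62, BC^2=29.53, CA^2=29.53
Sorted: [29.53, 29.53, 33.62]
By sides: Isosceles, By angles: Acute

Isosceles, Acute


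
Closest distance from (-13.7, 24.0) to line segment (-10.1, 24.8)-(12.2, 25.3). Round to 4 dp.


Project P onto AB: t = 0 (clamped to [0,1])
Closest point on segment: (-10.1, 24.8)
Distance: 3.6878

3.6878


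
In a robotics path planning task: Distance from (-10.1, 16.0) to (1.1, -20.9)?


dx=11.2, dy=-36.9
d^2 = 11.2^2 + (-36.9)^2 = 1487.05
d = sqrt(1487.05) = 38.5623

38.5623


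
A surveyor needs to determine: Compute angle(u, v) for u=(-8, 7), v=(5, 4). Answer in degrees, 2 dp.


u.v = -12, |u| = sqrt(113) = 10.6301, |v| = sqrt(41) = 6.4031
cos(theta) = u.v/(|u||v|) = -12/sqrt(4633) = -0.176299
theta = acos(-0.176299) = 100.15 degrees

100.15 degrees


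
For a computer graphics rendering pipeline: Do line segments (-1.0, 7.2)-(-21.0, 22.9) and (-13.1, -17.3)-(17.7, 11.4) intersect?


Cross products: d1=407.33, d2=1464.89, d3=679.97, d4=-377.59
d1*d2 < 0 and d3*d4 < 0? no

No, they don't intersect


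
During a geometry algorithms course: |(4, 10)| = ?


|u| = sqrt(4^2 + 10^2) = sqrt(116) = 10.7703

10.7703


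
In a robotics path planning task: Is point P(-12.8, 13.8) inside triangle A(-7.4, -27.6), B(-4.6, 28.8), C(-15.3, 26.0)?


Cross products: AB x AP = 420.48, BC x BP = 137.54, CA x CP = 37.62
All same sign? yes

Yes, inside


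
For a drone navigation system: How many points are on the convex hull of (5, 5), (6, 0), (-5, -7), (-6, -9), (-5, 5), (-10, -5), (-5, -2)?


Convex hull vertices (CCW): (-10, -5), (-6, -9), (6, 0), (5, 5), (-5, 5)
Count = 5

5


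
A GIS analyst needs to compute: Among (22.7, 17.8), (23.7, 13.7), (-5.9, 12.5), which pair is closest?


d(P0,P1) = 4.2202, d(P0,P2) = 29.0869, d(P1,P2) = 29.6243
Closest: P0 and P1

Closest pair: (22.7, 17.8) and (23.7, 13.7), distance = 4.2202


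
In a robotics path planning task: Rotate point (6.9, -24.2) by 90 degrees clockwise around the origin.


90° CW: (x,y) -> (y, -x)
(6.9,-24.2) -> (-24.2, -6.9)

(-24.2, -6.9)


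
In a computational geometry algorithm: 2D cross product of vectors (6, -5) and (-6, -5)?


u x v = u_x*v_y - u_y*v_x = 6*(-5) - (-5)*(-6)
= (-30) - 30 = -60

-60


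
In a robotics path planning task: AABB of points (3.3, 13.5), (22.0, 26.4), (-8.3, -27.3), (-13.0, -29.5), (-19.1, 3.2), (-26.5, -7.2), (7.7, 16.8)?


x range: [-26.5, 22]
y range: [-29.5, 26.4]
Bounding box: (-26.5,-29.5) to (22,26.4)

(-26.5,-29.5) to (22,26.4)


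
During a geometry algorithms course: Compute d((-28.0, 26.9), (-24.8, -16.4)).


dx=3.2, dy=-43.3
d^2 = 3.2^2 + (-43.3)^2 = 1885.13
d = sqrt(1885.13) = 43.4181

43.4181


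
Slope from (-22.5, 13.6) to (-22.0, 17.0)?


slope = (y2-y1)/(x2-x1) = (17-13.6)/((-22)-(-22.5)) = 3.4/0.5 = 6.8

6.8


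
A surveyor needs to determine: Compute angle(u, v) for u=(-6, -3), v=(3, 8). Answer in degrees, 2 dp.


u.v = -42, |u| = sqrt(45) = 6.7082, |v| = sqrt(73) = 8.544
cos(theta) = u.v/(|u||v|) = -42/sqrt(3285) = -0.732793
theta = acos(-0.732793) = 137.12 degrees

137.12 degrees


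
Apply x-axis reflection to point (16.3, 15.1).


Reflection over x-axis: (x,y) -> (x,-y)
(16.3, 15.1) -> (16.3, -15.1)

(16.3, -15.1)


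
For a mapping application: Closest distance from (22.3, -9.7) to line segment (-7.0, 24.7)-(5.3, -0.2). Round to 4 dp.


Project P onto AB: t = 1 (clamped to [0,1])
Closest point on segment: (5.3, -0.2)
Distance: 19.4743

19.4743


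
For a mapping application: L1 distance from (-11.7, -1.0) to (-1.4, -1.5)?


|(-11.7)-(-1.4)| + |(-1)-(-1.5)| = 10.3 + 0.5 = 10.8

10.8


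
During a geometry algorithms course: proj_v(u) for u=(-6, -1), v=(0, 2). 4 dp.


u.v = -2, |v| = sqrt(4) = 2
Scalar projection = u.v / |v| = -2 / sqrt(4) = -1

-1


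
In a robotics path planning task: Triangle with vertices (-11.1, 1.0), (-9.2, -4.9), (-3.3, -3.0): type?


Side lengths squared: AB^2=38.42, BC^2=38.42, CA^2=76.84
Sorted: [38.42, 38.42, 76.84]
By sides: Isosceles, By angles: Right

Isosceles, Right


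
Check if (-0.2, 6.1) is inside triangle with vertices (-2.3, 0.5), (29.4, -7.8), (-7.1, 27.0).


Cross products: AB x AP = 194.95, BC x BP = 522.73, CA x CP = 82.53
All same sign? yes

Yes, inside


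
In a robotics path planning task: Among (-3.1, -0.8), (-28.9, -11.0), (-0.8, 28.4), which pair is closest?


d(P0,P1) = 27.7431, d(P0,P2) = 29.2904, d(P1,P2) = 48.3939
Closest: P0 and P1

Closest pair: (-3.1, -0.8) and (-28.9, -11.0), distance = 27.7431


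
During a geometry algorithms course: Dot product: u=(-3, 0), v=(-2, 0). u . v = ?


u . v = u_x*v_x + u_y*v_y = (-3)*(-2) + 0*0
= 6 + 0 = 6

6


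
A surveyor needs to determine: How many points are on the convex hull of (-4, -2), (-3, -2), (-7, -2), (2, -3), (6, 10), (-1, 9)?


Convex hull vertices (CCW): (-7, -2), (2, -3), (6, 10), (-1, 9)
Count = 4

4


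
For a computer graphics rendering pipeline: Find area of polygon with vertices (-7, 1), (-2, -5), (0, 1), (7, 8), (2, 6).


Shoelace sum: ((-7)*(-5) - (-2)*1) + ((-2)*1 - 0*(-5)) + (0*8 - 7*1) + (7*6 - 2*8) + (2*1 - (-7)*6)
= 98
Area = |98|/2 = 49

49


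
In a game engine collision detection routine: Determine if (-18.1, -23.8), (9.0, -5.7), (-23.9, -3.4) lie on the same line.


Cross product: (9-(-18.1))*((-3.4)-(-23.8)) - ((-5.7)-(-23.8))*((-23.9)-(-18.1))
= 657.82

No, not collinear


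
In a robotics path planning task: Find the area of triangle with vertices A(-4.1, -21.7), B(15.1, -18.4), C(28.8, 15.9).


Area = |x_A(y_B-y_C) + x_B(y_C-y_A) + x_C(y_A-y_B)|/2
= |140.63 + 567.76 + (-95.04)|/2
= 613.35/2 = 306.675

306.675


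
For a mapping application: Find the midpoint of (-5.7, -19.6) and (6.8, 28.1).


M = (((-5.7)+6.8)/2, ((-19.6)+28.1)/2)
= (0.55, 4.25)

(0.55, 4.25)


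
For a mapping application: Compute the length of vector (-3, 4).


|u| = sqrt((-3)^2 + 4^2) = sqrt(25) = 5

5


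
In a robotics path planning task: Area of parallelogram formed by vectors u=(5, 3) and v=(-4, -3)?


|u x v| = |5*(-3) - 3*(-4)|
= |(-15) - (-12)| = 3

3


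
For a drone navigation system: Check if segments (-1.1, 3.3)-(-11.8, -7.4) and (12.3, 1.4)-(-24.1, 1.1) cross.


Cross products: d1=-73.18, d2=313.09, d3=163.71, d4=-222.56
d1*d2 < 0 and d3*d4 < 0? yes

Yes, they intersect


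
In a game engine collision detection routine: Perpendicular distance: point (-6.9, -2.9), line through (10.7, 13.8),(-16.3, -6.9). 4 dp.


|cross product| = 86.58
|line direction| = sqrt(1157.49) = 34.0219
Distance = 86.58/sqrt(1157.49) = 2.5448

2.5448


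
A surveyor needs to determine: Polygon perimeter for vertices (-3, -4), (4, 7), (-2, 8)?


Sides: (-3, -4)->(4, 7): sqrt(170) = 13.038405, (4, 7)->(-2, 8): sqrt(37) = 6.082763, (-2, 8)->(-3, -4): sqrt(145) = 12.041595
Sum = 31.162763
Perimeter = 31.1628

31.1628


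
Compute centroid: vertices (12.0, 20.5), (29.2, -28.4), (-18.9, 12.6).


Centroid = ((x_A+x_B+x_C)/3, (y_A+y_B+y_C)/3)
= ((12+29.2+(-18.9))/3, (20.5+(-28.4)+12.6)/3)
= (7.4333, 1.5667)

(7.4333, 1.5667)


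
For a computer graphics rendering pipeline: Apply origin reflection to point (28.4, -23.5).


Reflection over origin: (x,y) -> (-x,-y)
(28.4, -23.5) -> (-28.4, 23.5)

(-28.4, 23.5)


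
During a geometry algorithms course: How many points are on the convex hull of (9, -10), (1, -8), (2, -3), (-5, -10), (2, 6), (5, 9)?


Convex hull vertices (CCW): (-5, -10), (9, -10), (5, 9), (2, 6)
Count = 4

4


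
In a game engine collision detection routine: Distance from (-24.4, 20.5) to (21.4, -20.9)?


dx=45.8, dy=-41.4
d^2 = 45.8^2 + (-41.4)^2 = 3811.6
d = sqrt(3811.6) = 61.7382

61.7382


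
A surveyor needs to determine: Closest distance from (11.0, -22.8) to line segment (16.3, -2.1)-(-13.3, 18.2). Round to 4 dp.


Project P onto AB: t = 0 (clamped to [0,1])
Closest point on segment: (16.3, -2.1)
Distance: 21.3677

21.3677


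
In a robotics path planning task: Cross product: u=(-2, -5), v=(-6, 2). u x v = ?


u x v = u_x*v_y - u_y*v_x = (-2)*2 - (-5)*(-6)
= (-4) - 30 = -34

-34


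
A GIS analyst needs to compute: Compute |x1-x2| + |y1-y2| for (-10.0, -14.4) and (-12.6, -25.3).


|(-10)-(-12.6)| + |(-14.4)-(-25.3)| = 2.6 + 10.9 = 13.5

13.5


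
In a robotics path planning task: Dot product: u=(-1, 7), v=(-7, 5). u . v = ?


u . v = u_x*v_x + u_y*v_y = (-1)*(-7) + 7*5
= 7 + 35 = 42

42


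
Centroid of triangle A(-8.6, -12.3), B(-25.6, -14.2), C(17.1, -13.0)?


Centroid = ((x_A+x_B+x_C)/3, (y_A+y_B+y_C)/3)
= (((-8.6)+(-25.6)+17.1)/3, ((-12.3)+(-14.2)+(-13))/3)
= (-5.7, -13.1667)

(-5.7, -13.1667)


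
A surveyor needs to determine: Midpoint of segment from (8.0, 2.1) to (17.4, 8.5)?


M = ((8+17.4)/2, (2.1+8.5)/2)
= (12.7, 5.3)

(12.7, 5.3)


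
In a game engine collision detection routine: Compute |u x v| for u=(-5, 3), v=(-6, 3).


|u x v| = |(-5)*3 - 3*(-6)|
= |(-15) - (-18)| = 3

3


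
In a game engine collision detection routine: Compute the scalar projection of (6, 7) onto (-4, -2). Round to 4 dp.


u.v = -38, |v| = sqrt(20) = 4.4721
Scalar projection = u.v / |v| = -38 / sqrt(20) = -8.4971

-8.4971


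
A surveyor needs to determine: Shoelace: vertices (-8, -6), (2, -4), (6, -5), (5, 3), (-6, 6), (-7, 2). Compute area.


Shoelace sum: ((-8)*(-4) - 2*(-6)) + (2*(-5) - 6*(-4)) + (6*3 - 5*(-5)) + (5*6 - (-6)*3) + ((-6)*2 - (-7)*6) + ((-7)*(-6) - (-8)*2)
= 237
Area = |237|/2 = 118.5

118.5


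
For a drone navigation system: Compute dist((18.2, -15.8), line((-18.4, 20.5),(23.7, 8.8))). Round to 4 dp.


|cross product| = 1100.01
|line direction| = sqrt(1909.3) = 43.6955
Distance = 1100.01/sqrt(1909.3) = 25.1744

25.1744


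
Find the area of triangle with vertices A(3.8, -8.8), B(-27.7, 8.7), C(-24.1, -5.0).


Area = |x_A(y_B-y_C) + x_B(y_C-y_A) + x_C(y_A-y_B)|/2
= |52.06 + (-105.26) + 421.75|/2
= 368.55/2 = 184.275

184.275


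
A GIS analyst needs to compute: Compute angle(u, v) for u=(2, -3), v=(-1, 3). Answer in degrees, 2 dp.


u.v = -11, |u| = sqrt(13) = 3.6056, |v| = sqrt(10) = 3.1623
cos(theta) = u.v/(|u||v|) = -11/sqrt(130) = -0.964764
theta = acos(-0.964764) = 164.74 degrees

164.74 degrees


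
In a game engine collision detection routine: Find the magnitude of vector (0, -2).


|u| = sqrt(0^2 + (-2)^2) = sqrt(4) = 2

2


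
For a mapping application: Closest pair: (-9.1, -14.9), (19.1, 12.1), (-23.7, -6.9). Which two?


d(P0,P1) = 39.0415, d(P0,P2) = 16.6481, d(P1,P2) = 46.8278
Closest: P0 and P2

Closest pair: (-9.1, -14.9) and (-23.7, -6.9), distance = 16.6481


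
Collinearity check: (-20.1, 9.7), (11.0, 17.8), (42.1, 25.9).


Cross product: (11-(-20.1))*(25.9-9.7) - (17.8-9.7)*(42.1-(-20.1))
= 0

Yes, collinear


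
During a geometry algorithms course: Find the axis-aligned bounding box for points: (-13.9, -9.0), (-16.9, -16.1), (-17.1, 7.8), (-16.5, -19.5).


x range: [-17.1, -13.9]
y range: [-19.5, 7.8]
Bounding box: (-17.1,-19.5) to (-13.9,7.8)

(-17.1,-19.5) to (-13.9,7.8)


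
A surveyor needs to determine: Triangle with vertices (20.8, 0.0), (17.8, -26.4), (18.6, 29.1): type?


Side lengths squared: AB^2=705.96, BC^2=3080.89, CA^2=851.65
Sorted: [705.96, 851.65, 3080.89]
By sides: Scalene, By angles: Obtuse

Scalene, Obtuse


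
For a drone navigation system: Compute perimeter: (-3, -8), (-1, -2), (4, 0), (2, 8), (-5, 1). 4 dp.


Sides: (-3, -8)->(-1, -2): sqrt(40) = 6.324555, (-1, -2)->(4, 0): sqrt(29) = 5.385165, (4, 0)->(2, 8): sqrt(68) = 8.246211, (2, 8)->(-5, 1): sqrt(98) = 9.899495, (-5, 1)->(-3, -8): sqrt(85) = 9.219544
Sum = 39.07497
Perimeter = 39.075

39.075


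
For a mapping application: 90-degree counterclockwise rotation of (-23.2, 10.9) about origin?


90° CCW: (x,y) -> (-y, x)
(-23.2,10.9) -> (-10.9, -23.2)

(-10.9, -23.2)


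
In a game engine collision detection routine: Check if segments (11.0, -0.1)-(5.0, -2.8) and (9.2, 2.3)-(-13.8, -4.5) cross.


Cross products: d1=67.44, d2=88.74, d3=-19.26, d4=-40.56
d1*d2 < 0 and d3*d4 < 0? no

No, they don't intersect


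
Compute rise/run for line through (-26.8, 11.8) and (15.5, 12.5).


slope = (y2-y1)/(x2-x1) = (12.5-11.8)/(15.5-(-26.8)) = 0.7/42.3 = 0.0165

0.0165


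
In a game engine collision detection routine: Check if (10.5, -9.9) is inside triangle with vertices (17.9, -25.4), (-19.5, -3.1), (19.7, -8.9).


Cross products: AB x AP = -414.68, BC x BP = -92.56, CA x CP = -150
All same sign? yes

Yes, inside


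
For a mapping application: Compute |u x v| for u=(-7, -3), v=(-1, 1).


|u x v| = |(-7)*1 - (-3)*(-1)|
= |(-7) - 3| = 10

10


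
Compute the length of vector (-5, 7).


|u| = sqrt((-5)^2 + 7^2) = sqrt(74) = 8.6023

8.6023


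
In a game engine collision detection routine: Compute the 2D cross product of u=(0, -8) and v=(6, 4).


u x v = u_x*v_y - u_y*v_x = 0*4 - (-8)*6
= 0 - (-48) = 48

48


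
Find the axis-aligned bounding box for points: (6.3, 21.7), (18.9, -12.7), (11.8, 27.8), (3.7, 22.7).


x range: [3.7, 18.9]
y range: [-12.7, 27.8]
Bounding box: (3.7,-12.7) to (18.9,27.8)

(3.7,-12.7) to (18.9,27.8)


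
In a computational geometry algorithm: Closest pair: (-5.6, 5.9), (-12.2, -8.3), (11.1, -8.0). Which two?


d(P0,P1) = 15.6589, d(P0,P2) = 21.7279, d(P1,P2) = 23.3019
Closest: P0 and P1

Closest pair: (-5.6, 5.9) and (-12.2, -8.3), distance = 15.6589


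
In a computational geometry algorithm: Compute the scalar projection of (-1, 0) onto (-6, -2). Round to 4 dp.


u.v = 6, |v| = sqrt(40) = 6.3246
Scalar projection = u.v / |v| = 6 / sqrt(40) = 0.9487

0.9487


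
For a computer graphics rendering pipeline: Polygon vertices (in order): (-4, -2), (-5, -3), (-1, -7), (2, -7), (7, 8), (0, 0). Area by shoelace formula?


Shoelace sum: ((-4)*(-3) - (-5)*(-2)) + ((-5)*(-7) - (-1)*(-3)) + ((-1)*(-7) - 2*(-7)) + (2*8 - 7*(-7)) + (7*0 - 0*8) + (0*(-2) - (-4)*0)
= 120
Area = |120|/2 = 60

60


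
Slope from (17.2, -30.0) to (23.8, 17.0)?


slope = (y2-y1)/(x2-x1) = (17-(-30))/(23.8-17.2) = 47/6.6 = 7.1212

7.1212


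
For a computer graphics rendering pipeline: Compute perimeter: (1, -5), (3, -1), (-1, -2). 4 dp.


Sides: (1, -5)->(3, -1): sqrt(20) = 4.472136, (3, -1)->(-1, -2): sqrt(17) = 4.123106, (-1, -2)->(1, -5): sqrt(13) = 3.605551
Sum = 12.200793
Perimeter = 12.2008

12.2008


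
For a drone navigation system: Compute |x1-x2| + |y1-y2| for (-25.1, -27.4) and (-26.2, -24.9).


|(-25.1)-(-26.2)| + |(-27.4)-(-24.9)| = 1.1 + 2.5 = 3.6

3.6


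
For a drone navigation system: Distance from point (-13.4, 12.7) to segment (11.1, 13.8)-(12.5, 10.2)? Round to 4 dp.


Project P onto AB: t = 0 (clamped to [0,1])
Closest point on segment: (11.1, 13.8)
Distance: 24.5247

24.5247


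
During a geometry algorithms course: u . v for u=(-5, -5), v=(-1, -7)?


u . v = u_x*v_x + u_y*v_y = (-5)*(-1) + (-5)*(-7)
= 5 + 35 = 40

40


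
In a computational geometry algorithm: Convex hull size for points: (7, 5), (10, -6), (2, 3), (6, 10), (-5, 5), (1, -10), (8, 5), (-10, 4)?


Convex hull vertices (CCW): (-10, 4), (1, -10), (10, -6), (8, 5), (6, 10)
Count = 5

5


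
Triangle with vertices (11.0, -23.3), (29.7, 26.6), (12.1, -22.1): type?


Side lengths squared: AB^2=2839.7, BC^2=2681.45, CA^2=2.65
Sorted: [2.65, 2681.45, 2839.7]
By sides: Scalene, By angles: Obtuse

Scalene, Obtuse


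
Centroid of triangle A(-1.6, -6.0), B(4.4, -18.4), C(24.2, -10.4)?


Centroid = ((x_A+x_B+x_C)/3, (y_A+y_B+y_C)/3)
= (((-1.6)+4.4+24.2)/3, ((-6)+(-18.4)+(-10.4))/3)
= (9, -11.6)

(9, -11.6)


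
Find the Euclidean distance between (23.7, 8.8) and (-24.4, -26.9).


dx=-48.1, dy=-35.7
d^2 = (-48.1)^2 + (-35.7)^2 = 3588.1
d = sqrt(3588.1) = 59.9008

59.9008


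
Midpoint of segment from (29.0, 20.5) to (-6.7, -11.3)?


M = ((29+(-6.7))/2, (20.5+(-11.3))/2)
= (11.15, 4.6)

(11.15, 4.6)


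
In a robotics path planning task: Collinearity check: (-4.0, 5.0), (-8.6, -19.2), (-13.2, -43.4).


Cross product: ((-8.6)-(-4))*((-43.4)-5) - ((-19.2)-5)*((-13.2)-(-4))
= 0

Yes, collinear


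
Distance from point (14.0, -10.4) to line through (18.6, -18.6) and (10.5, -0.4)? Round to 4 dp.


|cross product| = 17.3
|line direction| = sqrt(396.85) = 19.9211
Distance = 17.3/sqrt(396.85) = 0.8684

0.8684


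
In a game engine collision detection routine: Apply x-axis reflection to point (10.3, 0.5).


Reflection over x-axis: (x,y) -> (x,-y)
(10.3, 0.5) -> (10.3, -0.5)

(10.3, -0.5)


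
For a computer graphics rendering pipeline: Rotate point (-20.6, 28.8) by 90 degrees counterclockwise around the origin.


90° CCW: (x,y) -> (-y, x)
(-20.6,28.8) -> (-28.8, -20.6)

(-28.8, -20.6)


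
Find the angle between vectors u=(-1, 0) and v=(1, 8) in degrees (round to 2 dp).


u.v = -1, |u| = sqrt(1) = 1, |v| = sqrt(65) = 8.0623
cos(theta) = u.v/(|u||v|) = -1/sqrt(65) = -0.124035
theta = acos(-0.124035) = 97.13 degrees

97.13 degrees


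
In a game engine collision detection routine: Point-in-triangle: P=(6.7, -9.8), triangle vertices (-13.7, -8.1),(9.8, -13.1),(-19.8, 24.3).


Cross products: AB x AP = 62.05, BC x BP = 18.26, CA x CP = 650.59
All same sign? yes

Yes, inside


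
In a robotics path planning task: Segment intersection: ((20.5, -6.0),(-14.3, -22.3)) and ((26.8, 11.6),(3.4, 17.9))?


Cross products: d1=451.53, d2=1052.19, d3=-509.79, d4=-1110.45
d1*d2 < 0 and d3*d4 < 0? no

No, they don't intersect


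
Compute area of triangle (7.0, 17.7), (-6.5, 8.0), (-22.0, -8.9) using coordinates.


Area = |x_A(y_B-y_C) + x_B(y_C-y_A) + x_C(y_A-y_B)|/2
= |118.3 + 172.9 + (-213.4)|/2
= 77.8/2 = 38.9

38.9


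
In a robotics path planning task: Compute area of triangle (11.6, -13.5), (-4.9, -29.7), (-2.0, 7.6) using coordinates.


Area = |x_A(y_B-y_C) + x_B(y_C-y_A) + x_C(y_A-y_B)|/2
= |(-432.68) + (-103.39) + (-32.4)|/2
= 568.47/2 = 284.235

284.235


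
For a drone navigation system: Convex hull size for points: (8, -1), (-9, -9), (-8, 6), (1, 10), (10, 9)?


Convex hull vertices (CCW): (-9, -9), (8, -1), (10, 9), (1, 10), (-8, 6)
Count = 5

5


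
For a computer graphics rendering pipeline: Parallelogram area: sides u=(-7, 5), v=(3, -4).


|u x v| = |(-7)*(-4) - 5*3|
= |28 - 15| = 13

13


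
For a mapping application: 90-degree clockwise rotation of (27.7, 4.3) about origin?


90° CW: (x,y) -> (y, -x)
(27.7,4.3) -> (4.3, -27.7)

(4.3, -27.7)


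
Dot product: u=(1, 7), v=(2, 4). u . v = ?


u . v = u_x*v_x + u_y*v_y = 1*2 + 7*4
= 2 + 28 = 30

30


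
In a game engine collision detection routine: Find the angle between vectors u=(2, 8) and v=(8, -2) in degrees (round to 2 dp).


u.v = 0, |u| = sqrt(68) = 8.2462, |v| = sqrt(68) = 8.2462
cos(theta) = u.v/(|u||v|) = 0/sqrt(4624) = 0
theta = acos(0) = 90 degrees

90 degrees


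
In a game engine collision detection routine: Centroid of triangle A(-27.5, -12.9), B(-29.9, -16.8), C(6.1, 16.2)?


Centroid = ((x_A+x_B+x_C)/3, (y_A+y_B+y_C)/3)
= (((-27.5)+(-29.9)+6.1)/3, ((-12.9)+(-16.8)+16.2)/3)
= (-17.1, -4.5)

(-17.1, -4.5)


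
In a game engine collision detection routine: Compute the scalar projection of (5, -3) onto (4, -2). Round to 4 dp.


u.v = 26, |v| = sqrt(20) = 4.4721
Scalar projection = u.v / |v| = 26 / sqrt(20) = 5.8138

5.8138


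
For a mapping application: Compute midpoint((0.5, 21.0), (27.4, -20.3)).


M = ((0.5+27.4)/2, (21+(-20.3))/2)
= (13.95, 0.35)

(13.95, 0.35)


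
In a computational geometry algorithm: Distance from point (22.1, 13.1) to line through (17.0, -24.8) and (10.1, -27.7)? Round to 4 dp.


|cross product| = 246.72
|line direction| = sqrt(56.02) = 7.4847
Distance = 246.72/sqrt(56.02) = 32.9635

32.9635


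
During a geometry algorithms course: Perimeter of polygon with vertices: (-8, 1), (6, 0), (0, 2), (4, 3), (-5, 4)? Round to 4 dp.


Sides: (-8, 1)->(6, 0): sqrt(197) = 14.035669, (6, 0)->(0, 2): sqrt(40) = 6.324555, (0, 2)->(4, 3): sqrt(17) = 4.123106, (4, 3)->(-5, 4): sqrt(82) = 9.055385, (-5, 4)->(-8, 1): sqrt(18) = 4.242641
Sum = 37.781356
Perimeter = 37.7814

37.7814


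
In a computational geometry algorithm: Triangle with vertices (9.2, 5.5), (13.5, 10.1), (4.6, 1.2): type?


Side lengths squared: AB^2=39.65, BC^2=158.42, CA^2=39.65
Sorted: [39.65, 39.65, 158.42]
By sides: Isosceles, By angles: Obtuse

Isosceles, Obtuse


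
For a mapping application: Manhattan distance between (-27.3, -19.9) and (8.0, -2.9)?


|(-27.3)-8| + |(-19.9)-(-2.9)| = 35.3 + 17 = 52.3

52.3


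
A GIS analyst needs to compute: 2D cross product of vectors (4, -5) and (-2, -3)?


u x v = u_x*v_y - u_y*v_x = 4*(-3) - (-5)*(-2)
= (-12) - 10 = -22

-22


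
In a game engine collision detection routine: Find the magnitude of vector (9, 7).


|u| = sqrt(9^2 + 7^2) = sqrt(130) = 11.4018

11.4018


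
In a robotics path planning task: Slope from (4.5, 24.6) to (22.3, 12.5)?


slope = (y2-y1)/(x2-x1) = (12.5-24.6)/(22.3-4.5) = (-12.1)/17.8 = -0.6798

-0.6798


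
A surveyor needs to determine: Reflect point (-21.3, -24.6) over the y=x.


Reflection over y=x: (x,y) -> (y,x)
(-21.3, -24.6) -> (-24.6, -21.3)

(-24.6, -21.3)


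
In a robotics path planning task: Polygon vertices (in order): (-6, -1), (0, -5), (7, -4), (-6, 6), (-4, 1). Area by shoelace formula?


Shoelace sum: ((-6)*(-5) - 0*(-1)) + (0*(-4) - 7*(-5)) + (7*6 - (-6)*(-4)) + ((-6)*1 - (-4)*6) + ((-4)*(-1) - (-6)*1)
= 111
Area = |111|/2 = 55.5

55.5


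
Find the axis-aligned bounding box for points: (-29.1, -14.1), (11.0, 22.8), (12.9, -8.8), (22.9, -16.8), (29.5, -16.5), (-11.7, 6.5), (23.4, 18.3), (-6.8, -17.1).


x range: [-29.1, 29.5]
y range: [-17.1, 22.8]
Bounding box: (-29.1,-17.1) to (29.5,22.8)

(-29.1,-17.1) to (29.5,22.8)


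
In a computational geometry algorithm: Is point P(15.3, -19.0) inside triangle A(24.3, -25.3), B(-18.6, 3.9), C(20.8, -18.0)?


Cross products: AB x AP = -7.47, BC x BP = -159.85, CA x CP = -43.65
All same sign? yes

Yes, inside


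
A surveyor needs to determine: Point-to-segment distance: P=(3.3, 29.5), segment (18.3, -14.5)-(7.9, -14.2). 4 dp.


Project P onto AB: t = 1 (clamped to [0,1])
Closest point on segment: (7.9, -14.2)
Distance: 43.9414

43.9414


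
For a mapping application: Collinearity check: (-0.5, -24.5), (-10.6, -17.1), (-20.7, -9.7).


Cross product: ((-10.6)-(-0.5))*((-9.7)-(-24.5)) - ((-17.1)-(-24.5))*((-20.7)-(-0.5))
= 0

Yes, collinear


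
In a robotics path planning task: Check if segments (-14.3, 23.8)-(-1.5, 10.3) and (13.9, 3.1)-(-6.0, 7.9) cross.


Cross products: d1=-276.57, d2=-69.36, d3=115.74, d4=-91.47
d1*d2 < 0 and d3*d4 < 0? no

No, they don't intersect


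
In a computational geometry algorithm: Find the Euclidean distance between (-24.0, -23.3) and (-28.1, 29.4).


dx=-4.1, dy=52.7
d^2 = (-4.1)^2 + 52.7^2 = 2794.1
d = sqrt(2794.1) = 52.8592

52.8592


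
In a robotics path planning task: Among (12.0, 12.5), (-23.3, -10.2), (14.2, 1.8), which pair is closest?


d(P0,P1) = 41.9688, d(P0,P2) = 10.9238, d(P1,P2) = 39.3732
Closest: P0 and P2

Closest pair: (12.0, 12.5) and (14.2, 1.8), distance = 10.9238


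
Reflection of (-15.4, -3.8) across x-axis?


Reflection over x-axis: (x,y) -> (x,-y)
(-15.4, -3.8) -> (-15.4, 3.8)

(-15.4, 3.8)


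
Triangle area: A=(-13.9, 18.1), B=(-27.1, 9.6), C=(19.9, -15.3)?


Area = |x_A(y_B-y_C) + x_B(y_C-y_A) + x_C(y_A-y_B)|/2
= |(-346.11) + 905.14 + 169.15|/2
= 728.18/2 = 364.09

364.09


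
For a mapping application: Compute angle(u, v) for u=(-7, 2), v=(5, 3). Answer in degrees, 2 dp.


u.v = -29, |u| = sqrt(53) = 7.2801, |v| = sqrt(34) = 5.831
cos(theta) = u.v/(|u||v|) = -29/sqrt(1802) = -0.683157
theta = acos(-0.683157) = 133.09 degrees

133.09 degrees


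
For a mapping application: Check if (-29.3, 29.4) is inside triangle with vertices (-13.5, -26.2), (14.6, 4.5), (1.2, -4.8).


Cross products: AB x AP = 2047.42, BC x BP = -741.93, CA x CP = -1155.44
All same sign? no

No, outside


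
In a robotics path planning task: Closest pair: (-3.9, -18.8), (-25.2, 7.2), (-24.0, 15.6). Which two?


d(P0,P1) = 33.6109, d(P0,P2) = 39.8418, d(P1,P2) = 8.4853
Closest: P1 and P2

Closest pair: (-25.2, 7.2) and (-24.0, 15.6), distance = 8.4853


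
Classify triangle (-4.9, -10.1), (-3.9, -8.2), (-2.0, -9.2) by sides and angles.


Side lengths squared: AB^2=4.61, BC^2=4.61, CA^2=9.22
Sorted: [4.61, 4.61, 9.22]
By sides: Isosceles, By angles: Right

Isosceles, Right


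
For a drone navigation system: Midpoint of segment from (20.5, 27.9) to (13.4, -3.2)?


M = ((20.5+13.4)/2, (27.9+(-3.2))/2)
= (16.95, 12.35)

(16.95, 12.35)


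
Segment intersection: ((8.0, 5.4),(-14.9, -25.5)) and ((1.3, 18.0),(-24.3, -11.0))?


Cross products: d1=516.86, d2=643.8, d3=-495.57, d4=-622.51
d1*d2 < 0 and d3*d4 < 0? no

No, they don't intersect


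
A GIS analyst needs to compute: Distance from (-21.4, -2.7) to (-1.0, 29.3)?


dx=20.4, dy=32
d^2 = 20.4^2 + 32^2 = 1440.16
d = sqrt(1440.16) = 37.9494

37.9494


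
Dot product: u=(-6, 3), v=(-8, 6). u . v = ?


u . v = u_x*v_x + u_y*v_y = (-6)*(-8) + 3*6
= 48 + 18 = 66

66


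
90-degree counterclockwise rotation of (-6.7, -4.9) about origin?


90° CCW: (x,y) -> (-y, x)
(-6.7,-4.9) -> (4.9, -6.7)

(4.9, -6.7)


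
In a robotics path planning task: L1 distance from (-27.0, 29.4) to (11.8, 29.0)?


|(-27)-11.8| + |29.4-29| = 38.8 + 0.4 = 39.2

39.2


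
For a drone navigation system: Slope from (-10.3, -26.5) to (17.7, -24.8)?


slope = (y2-y1)/(x2-x1) = ((-24.8)-(-26.5))/(17.7-(-10.3)) = 1.7/28 = 0.0607

0.0607


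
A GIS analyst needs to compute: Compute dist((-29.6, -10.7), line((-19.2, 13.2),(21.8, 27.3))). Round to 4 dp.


|cross product| = 833.26
|line direction| = sqrt(1879.81) = 43.3568
Distance = 833.26/sqrt(1879.81) = 19.2187

19.2187


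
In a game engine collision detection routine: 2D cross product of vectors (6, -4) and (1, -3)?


u x v = u_x*v_y - u_y*v_x = 6*(-3) - (-4)*1
= (-18) - (-4) = -14

-14


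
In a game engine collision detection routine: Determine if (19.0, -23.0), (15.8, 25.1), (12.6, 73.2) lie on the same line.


Cross product: (15.8-19)*(73.2-(-23)) - (25.1-(-23))*(12.6-19)
= 0

Yes, collinear


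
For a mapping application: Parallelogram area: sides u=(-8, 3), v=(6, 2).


|u x v| = |(-8)*2 - 3*6|
= |(-16) - 18| = 34

34


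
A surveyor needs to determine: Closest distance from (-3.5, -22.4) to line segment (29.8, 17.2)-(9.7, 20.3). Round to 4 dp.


Project P onto AB: t = 1 (clamped to [0,1])
Closest point on segment: (9.7, 20.3)
Distance: 44.6937

44.6937


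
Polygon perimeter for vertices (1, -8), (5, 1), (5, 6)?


Sides: (1, -8)->(5, 1): sqrt(97) = 9.848858, (5, 1)->(5, 6): sqrt(25) = 5, (5, 6)->(1, -8): sqrt(212) = 14.56022
Sum = 29.409078
Perimeter = 29.4091

29.4091


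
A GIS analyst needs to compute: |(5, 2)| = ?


|u| = sqrt(5^2 + 2^2) = sqrt(29) = 5.3852

5.3852


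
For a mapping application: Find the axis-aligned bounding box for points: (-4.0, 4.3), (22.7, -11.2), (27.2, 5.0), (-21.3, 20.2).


x range: [-21.3, 27.2]
y range: [-11.2, 20.2]
Bounding box: (-21.3,-11.2) to (27.2,20.2)

(-21.3,-11.2) to (27.2,20.2)


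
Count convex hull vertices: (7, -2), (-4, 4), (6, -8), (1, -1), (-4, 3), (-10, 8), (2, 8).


Convex hull vertices (CCW): (-10, 8), (6, -8), (7, -2), (2, 8)
Count = 4

4


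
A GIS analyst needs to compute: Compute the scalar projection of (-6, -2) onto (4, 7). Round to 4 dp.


u.v = -38, |v| = sqrt(65) = 8.0623
Scalar projection = u.v / |v| = -38 / sqrt(65) = -4.7133

-4.7133


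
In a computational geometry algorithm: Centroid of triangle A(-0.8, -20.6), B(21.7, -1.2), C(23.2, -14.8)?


Centroid = ((x_A+x_B+x_C)/3, (y_A+y_B+y_C)/3)
= (((-0.8)+21.7+23.2)/3, ((-20.6)+(-1.2)+(-14.8))/3)
= (14.7, -12.2)

(14.7, -12.2)


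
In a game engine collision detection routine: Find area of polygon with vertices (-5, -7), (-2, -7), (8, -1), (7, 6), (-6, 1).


Shoelace sum: ((-5)*(-7) - (-2)*(-7)) + ((-2)*(-1) - 8*(-7)) + (8*6 - 7*(-1)) + (7*1 - (-6)*6) + ((-6)*(-7) - (-5)*1)
= 224
Area = |224|/2 = 112

112


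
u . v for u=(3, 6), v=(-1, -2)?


u . v = u_x*v_x + u_y*v_y = 3*(-1) + 6*(-2)
= (-3) + (-12) = -15

-15


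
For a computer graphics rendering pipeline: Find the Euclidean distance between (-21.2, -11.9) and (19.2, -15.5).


dx=40.4, dy=-3.6
d^2 = 40.4^2 + (-3.6)^2 = 1645.12
d = sqrt(1645.12) = 40.5601

40.5601


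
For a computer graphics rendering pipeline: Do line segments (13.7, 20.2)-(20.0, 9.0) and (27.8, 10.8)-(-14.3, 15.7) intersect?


Cross products: d1=-326.65, d2=114, d3=98.7, d4=-341.95
d1*d2 < 0 and d3*d4 < 0? yes

Yes, they intersect


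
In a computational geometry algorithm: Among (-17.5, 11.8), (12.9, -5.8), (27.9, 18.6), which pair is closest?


d(P0,P1) = 35.1272, d(P0,P2) = 45.9064, d(P1,P2) = 28.6419
Closest: P1 and P2

Closest pair: (12.9, -5.8) and (27.9, 18.6), distance = 28.6419


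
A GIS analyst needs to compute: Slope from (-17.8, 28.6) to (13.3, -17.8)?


slope = (y2-y1)/(x2-x1) = ((-17.8)-28.6)/(13.3-(-17.8)) = (-46.4)/31.1 = -1.492

-1.492


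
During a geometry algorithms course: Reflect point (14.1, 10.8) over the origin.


Reflection over origin: (x,y) -> (-x,-y)
(14.1, 10.8) -> (-14.1, -10.8)

(-14.1, -10.8)


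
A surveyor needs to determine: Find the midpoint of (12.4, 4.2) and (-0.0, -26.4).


M = ((12.4+0)/2, (4.2+(-26.4))/2)
= (6.2, -11.1)

(6.2, -11.1)


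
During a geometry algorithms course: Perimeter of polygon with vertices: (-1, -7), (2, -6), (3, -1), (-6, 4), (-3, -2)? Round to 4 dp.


Sides: (-1, -7)->(2, -6): sqrt(10) = 3.162278, (2, -6)->(3, -1): sqrt(26) = 5.09902, (3, -1)->(-6, 4): sqrt(106) = 10.29563, (-6, 4)->(-3, -2): sqrt(45) = 6.708204, (-3, -2)->(-1, -7): sqrt(29) = 5.385165
Sum = 30.650297
Perimeter = 30.6503

30.6503


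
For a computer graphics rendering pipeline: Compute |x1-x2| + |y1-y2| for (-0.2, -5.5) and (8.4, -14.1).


|(-0.2)-8.4| + |(-5.5)-(-14.1)| = 8.6 + 8.6 = 17.2

17.2


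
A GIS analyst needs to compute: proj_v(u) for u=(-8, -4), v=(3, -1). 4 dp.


u.v = -20, |v| = sqrt(10) = 3.1623
Scalar projection = u.v / |v| = -20 / sqrt(10) = -6.3246

-6.3246


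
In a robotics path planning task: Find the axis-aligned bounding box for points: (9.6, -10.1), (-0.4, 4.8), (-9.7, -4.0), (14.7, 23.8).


x range: [-9.7, 14.7]
y range: [-10.1, 23.8]
Bounding box: (-9.7,-10.1) to (14.7,23.8)

(-9.7,-10.1) to (14.7,23.8)


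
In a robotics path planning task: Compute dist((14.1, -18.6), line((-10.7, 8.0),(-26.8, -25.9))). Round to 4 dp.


|cross product| = 1268.98
|line direction| = sqrt(1408.42) = 37.5289
Distance = 1268.98/sqrt(1408.42) = 33.8134

33.8134


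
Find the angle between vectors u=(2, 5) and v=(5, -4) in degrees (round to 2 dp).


u.v = -10, |u| = sqrt(29) = 5.3852, |v| = sqrt(41) = 6.4031
cos(theta) = u.v/(|u||v|) = -10/sqrt(1189) = -0.290007
theta = acos(-0.290007) = 106.86 degrees

106.86 degrees


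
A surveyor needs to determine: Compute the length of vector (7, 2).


|u| = sqrt(7^2 + 2^2) = sqrt(53) = 7.2801

7.2801


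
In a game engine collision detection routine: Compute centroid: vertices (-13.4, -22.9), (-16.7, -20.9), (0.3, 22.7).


Centroid = ((x_A+x_B+x_C)/3, (y_A+y_B+y_C)/3)
= (((-13.4)+(-16.7)+0.3)/3, ((-22.9)+(-20.9)+22.7)/3)
= (-9.9333, -7.0333)

(-9.9333, -7.0333)


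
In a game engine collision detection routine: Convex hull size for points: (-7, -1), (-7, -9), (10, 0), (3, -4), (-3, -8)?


Convex hull vertices (CCW): (-7, -9), (-3, -8), (10, 0), (-7, -1)
Count = 4

4


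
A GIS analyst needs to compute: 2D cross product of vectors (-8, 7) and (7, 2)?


u x v = u_x*v_y - u_y*v_x = (-8)*2 - 7*7
= (-16) - 49 = -65

-65


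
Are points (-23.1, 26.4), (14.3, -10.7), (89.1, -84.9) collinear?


Cross product: (14.3-(-23.1))*((-84.9)-26.4) - ((-10.7)-26.4)*(89.1-(-23.1))
= 0

Yes, collinear


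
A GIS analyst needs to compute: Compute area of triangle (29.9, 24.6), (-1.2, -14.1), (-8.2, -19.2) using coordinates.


Area = |x_A(y_B-y_C) + x_B(y_C-y_A) + x_C(y_A-y_B)|/2
= |152.49 + 52.56 + (-317.34)|/2
= 112.29/2 = 56.145

56.145


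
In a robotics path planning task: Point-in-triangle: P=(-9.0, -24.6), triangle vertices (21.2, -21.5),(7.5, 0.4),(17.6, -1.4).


Cross products: AB x AP = 703.85, BC x BP = -282.2, CA x CP = -618.18
All same sign? no

No, outside


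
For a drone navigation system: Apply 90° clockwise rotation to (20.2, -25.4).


90° CW: (x,y) -> (y, -x)
(20.2,-25.4) -> (-25.4, -20.2)

(-25.4, -20.2)


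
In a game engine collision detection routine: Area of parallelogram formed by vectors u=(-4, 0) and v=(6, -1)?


|u x v| = |(-4)*(-1) - 0*6|
= |4 - 0| = 4

4


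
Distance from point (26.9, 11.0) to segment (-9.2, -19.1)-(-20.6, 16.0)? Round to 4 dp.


Project P onto AB: t = 0.4736 (clamped to [0,1])
Closest point on segment: (-14.5985, -2.4782)
Distance: 43.6324

43.6324


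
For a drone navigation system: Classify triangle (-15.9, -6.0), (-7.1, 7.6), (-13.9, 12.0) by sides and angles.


Side lengths squared: AB^2=262.4, BC^2=65.6, CA^2=328
Sorted: [65.6, 262.4, 328]
By sides: Scalene, By angles: Right

Scalene, Right


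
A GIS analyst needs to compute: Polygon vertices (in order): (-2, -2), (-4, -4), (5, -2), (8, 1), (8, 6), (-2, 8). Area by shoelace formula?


Shoelace sum: ((-2)*(-4) - (-4)*(-2)) + ((-4)*(-2) - 5*(-4)) + (5*1 - 8*(-2)) + (8*6 - 8*1) + (8*8 - (-2)*6) + ((-2)*(-2) - (-2)*8)
= 185
Area = |185|/2 = 92.5

92.5


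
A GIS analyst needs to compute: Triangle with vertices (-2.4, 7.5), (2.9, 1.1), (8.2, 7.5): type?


Side lengths squared: AB^2=69.05, BC^2=69.05, CA^2=112.36
Sorted: [69.05, 69.05, 112.36]
By sides: Isosceles, By angles: Acute

Isosceles, Acute


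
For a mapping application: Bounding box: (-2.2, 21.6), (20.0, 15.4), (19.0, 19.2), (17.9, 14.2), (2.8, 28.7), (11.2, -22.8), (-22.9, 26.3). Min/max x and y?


x range: [-22.9, 20]
y range: [-22.8, 28.7]
Bounding box: (-22.9,-22.8) to (20,28.7)

(-22.9,-22.8) to (20,28.7)


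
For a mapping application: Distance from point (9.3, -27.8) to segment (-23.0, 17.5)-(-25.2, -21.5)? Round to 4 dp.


Project P onto AB: t = 1 (clamped to [0,1])
Closest point on segment: (-25.2, -21.5)
Distance: 35.0705

35.0705


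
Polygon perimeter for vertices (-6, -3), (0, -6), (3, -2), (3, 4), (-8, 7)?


Sides: (-6, -3)->(0, -6): sqrt(45) = 6.708204, (0, -6)->(3, -2): sqrt(25) = 5, (3, -2)->(3, 4): sqrt(36) = 6, (3, 4)->(-8, 7): sqrt(130) = 11.401754, (-8, 7)->(-6, -3): sqrt(104) = 10.198039
Sum = 39.307997
Perimeter = 39.308

39.308


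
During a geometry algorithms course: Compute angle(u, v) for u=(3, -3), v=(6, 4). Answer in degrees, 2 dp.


u.v = 6, |u| = sqrt(18) = 4.2426, |v| = sqrt(52) = 7.2111
cos(theta) = u.v/(|u||v|) = 6/sqrt(936) = 0.196116
theta = acos(0.196116) = 78.69 degrees

78.69 degrees


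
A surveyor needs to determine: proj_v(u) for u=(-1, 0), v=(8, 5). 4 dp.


u.v = -8, |v| = sqrt(89) = 9.434
Scalar projection = u.v / |v| = -8 / sqrt(89) = -0.848

-0.848


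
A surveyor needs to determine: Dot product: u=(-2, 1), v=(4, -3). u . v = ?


u . v = u_x*v_x + u_y*v_y = (-2)*4 + 1*(-3)
= (-8) + (-3) = -11

-11


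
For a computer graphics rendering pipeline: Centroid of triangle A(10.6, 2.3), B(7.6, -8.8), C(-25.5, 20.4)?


Centroid = ((x_A+x_B+x_C)/3, (y_A+y_B+y_C)/3)
= ((10.6+7.6+(-25.5))/3, (2.3+(-8.8)+20.4)/3)
= (-2.4333, 4.6333)

(-2.4333, 4.6333)


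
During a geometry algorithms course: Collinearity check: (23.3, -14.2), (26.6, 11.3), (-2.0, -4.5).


Cross product: (26.6-23.3)*((-4.5)-(-14.2)) - (11.3-(-14.2))*((-2)-23.3)
= 677.16

No, not collinear
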